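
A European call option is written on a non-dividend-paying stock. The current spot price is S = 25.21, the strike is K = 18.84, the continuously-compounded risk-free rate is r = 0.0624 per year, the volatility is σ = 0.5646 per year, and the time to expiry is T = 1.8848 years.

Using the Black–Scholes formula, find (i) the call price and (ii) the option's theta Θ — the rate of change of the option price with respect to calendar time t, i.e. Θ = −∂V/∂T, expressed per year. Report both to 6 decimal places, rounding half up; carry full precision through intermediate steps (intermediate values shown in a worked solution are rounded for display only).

σ√T = 0.5646·√1.8848 = 0.775128
d₁ = (ln(S/K) + (r+σ²/2)T) / (σ√T) = (ln(25.21/18.84) + (0.0624+0.5646²/2)·1.8848) / 0.775128 = (0.291258 + 0.418023) / 0.775128 = 0.915051
d₂ = d₁ − σ√T = 0.915051 − 0.775128 = 0.139923
e^{−rT} = e^{−0.0624·1.8848} = 0.889041
N(d₁) = 0.819918,  N(d₂) = 0.555640
Call price V = S·N(d₁) − K·e^{−rT}·N(d₂) = 20.670122 − 9.306706 = 11.363416
φ(d₁) = (1/√(2π))·e^{−d₁²/2} = 0.262475
Θ = −S·φ(d₁)·σ/(2√T) − r·K·e^{−rT}·N(d₂) = −1.360629 − 0.580738 = -1.941368

price = 11.363416
Θ = -1.941368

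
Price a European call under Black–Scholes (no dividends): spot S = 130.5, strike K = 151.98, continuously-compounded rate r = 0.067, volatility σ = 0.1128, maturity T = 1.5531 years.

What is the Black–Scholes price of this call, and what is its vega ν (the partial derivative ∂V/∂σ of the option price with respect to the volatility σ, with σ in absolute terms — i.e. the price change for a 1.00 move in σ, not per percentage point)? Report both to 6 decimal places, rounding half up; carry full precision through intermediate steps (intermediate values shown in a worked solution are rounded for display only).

price = 4.700961
ν = 62.500810

σ√T = 0.1128·√1.5531 = 0.140575
d₁ = (ln(S/K) + (r+σ²/2)T) / (σ√T) = (ln(130.5/151.98) + (0.067+0.1128²/2)·1.5531) / 0.140575 = (-0.152376 + 0.113938) / 0.140575 = -0.273429
d₂ = d₁ − σ√T = -0.273429 − 0.140575 = -0.414004
e^{−rT} = e^{−0.067·1.5531} = 0.901173
N(d₁) = 0.392262,  N(d₂) = 0.339436
Call price V = S·N(d₁) − K·e^{−rT}·N(d₂) = 51.190169 − 46.489208 = 4.700961
φ(d₁) = (1/√(2π))·e^{−d₁²/2} = 0.384304
ν = S·φ(d₁)·√T = 62.500810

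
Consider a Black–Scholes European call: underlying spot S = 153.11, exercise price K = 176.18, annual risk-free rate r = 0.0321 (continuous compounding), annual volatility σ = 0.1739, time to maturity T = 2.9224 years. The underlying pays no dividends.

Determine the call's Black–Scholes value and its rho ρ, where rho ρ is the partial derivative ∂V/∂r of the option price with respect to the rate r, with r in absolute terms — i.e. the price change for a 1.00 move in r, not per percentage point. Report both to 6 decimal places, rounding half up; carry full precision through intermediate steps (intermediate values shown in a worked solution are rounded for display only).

price = 15.100628
ρ = 178.181939

σ√T = 0.1739·√2.9224 = 0.297283
d₁ = (ln(S/K) + (r+σ²/2)T) / (σ√T) = (ln(153.11/176.18) + (0.0321+0.1739²/2)·2.9224) / 0.297283 = (-0.140350 + 0.137997) / 0.297283 = -0.007912
d₂ = d₁ − σ√T = -0.007912 − 0.297283 = -0.305195
e^{−rT} = e^{−0.0321·2.9224} = 0.910457
N(d₁) = 0.496844,  N(d₂) = 0.380109
Call price V = S·N(d₁) − K·e^{−rT}·N(d₂) = 76.071727 − 60.971099 = 15.100628
ρ = K·T·e^{−rT}·N(d₂) = 178.181939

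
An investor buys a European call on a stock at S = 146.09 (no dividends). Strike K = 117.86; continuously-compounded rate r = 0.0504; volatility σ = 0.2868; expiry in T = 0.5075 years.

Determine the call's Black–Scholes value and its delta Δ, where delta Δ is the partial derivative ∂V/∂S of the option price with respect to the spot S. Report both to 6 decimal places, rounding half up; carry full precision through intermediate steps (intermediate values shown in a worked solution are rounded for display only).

σ√T = 0.2868·√0.5075 = 0.204314
d₁ = (ln(S/K) + (r+σ²/2)T) / (σ√T) = (ln(146.09/117.86) + (0.0504+0.2868²/2)·0.5075) / 0.204314 = (0.214725 + 0.046450) / 0.204314 = 1.278307
d₂ = d₁ − σ√T = 1.278307 − 0.204314 = 1.073993
e^{−rT} = e^{−0.0504·0.5075} = 0.974746
N(d₁) = 0.899429,  N(d₂) = 0.858587
Call price V = S·N(d₁) − K·e^{−rT}·N(d₂) = 131.397636 − 98.637586 = 32.760050
Δ = N(d₁) = 0.899429

price = 32.760050
Δ = 0.899429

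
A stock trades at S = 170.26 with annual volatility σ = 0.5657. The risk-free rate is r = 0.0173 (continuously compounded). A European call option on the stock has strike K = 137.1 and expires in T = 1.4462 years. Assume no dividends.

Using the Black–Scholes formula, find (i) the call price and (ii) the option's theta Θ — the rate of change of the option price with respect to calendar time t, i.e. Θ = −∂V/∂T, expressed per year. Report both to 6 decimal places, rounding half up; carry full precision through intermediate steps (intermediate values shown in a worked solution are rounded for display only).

σ√T = 0.5657·√1.4462 = 0.680300
d₁ = (ln(S/K) + (r+σ²/2)T) / (σ√T) = (ln(170.26/137.1) + (0.0173+0.5657²/2)·1.4462) / 0.680300 = (0.216616 + 0.256423) / 0.680300 = 0.695339
d₂ = d₁ − σ√T = 0.695339 − 0.680300 = 0.015040
e^{−rT} = e^{−0.0173·1.4462} = 0.975291
N(d₁) = 0.756579,  N(d₂) = 0.506000
Call price V = S·N(d₁) − K·e^{−rT}·N(d₂) = 128.815088 − 67.658441 = 61.156646
φ(d₁) = (1/√(2π))·e^{−d₁²/2} = 0.313271
Θ = −S·φ(d₁)·σ/(2√T) − r·K·e^{−rT}·N(d₂) = −12.545116 − 1.170491 = -13.715607

price = 61.156646
Θ = -13.715607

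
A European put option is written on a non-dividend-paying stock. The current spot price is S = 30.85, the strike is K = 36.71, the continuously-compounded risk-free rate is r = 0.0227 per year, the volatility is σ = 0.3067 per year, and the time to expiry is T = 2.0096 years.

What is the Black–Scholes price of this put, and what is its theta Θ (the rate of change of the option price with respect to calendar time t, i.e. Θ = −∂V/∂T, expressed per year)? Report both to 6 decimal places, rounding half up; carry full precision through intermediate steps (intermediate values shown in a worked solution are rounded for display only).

σ√T = 0.3067·√2.0096 = 0.434779
d₁ = (ln(S/K) + (r+σ²/2)T) / (σ√T) = (ln(30.85/36.71) + (0.0227+0.3067²/2)·2.0096) / 0.434779 = (-0.173912 + 0.140134) / 0.434779 = -0.077690
d₂ = d₁ − σ√T = -0.077690 − 0.434779 = -0.512469
e^{−rT} = e^{−0.0227·2.0096} = 0.955407
N(−d₁) = 0.530963,  N(−d₂) = 0.695839
Put price V = K·e^{−rT}·N(−d₂) − S·N(−d₁) = 24.405143 − 16.380203 = 8.024941
φ(d₁) = (1/√(2π))·e^{−d₁²/2} = 0.397740
Θ = −S·φ(d₁)·σ/(2√T) + r·K·e^{−rT}·N(−d₂) = −1.327344 + 0.553997 = -0.773347

price = 8.024941
Θ = -0.773347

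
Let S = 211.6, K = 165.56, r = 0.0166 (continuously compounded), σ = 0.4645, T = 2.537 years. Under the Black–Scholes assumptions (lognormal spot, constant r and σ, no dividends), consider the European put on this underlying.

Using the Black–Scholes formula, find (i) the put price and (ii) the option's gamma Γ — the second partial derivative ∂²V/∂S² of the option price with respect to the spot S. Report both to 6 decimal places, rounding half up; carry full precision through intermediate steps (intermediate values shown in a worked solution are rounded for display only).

σ√T = 0.4645·√2.537 = 0.739854
d₁ = (ln(S/K) + (r+σ²/2)T) / (σ√T) = (ln(211.6/165.56) + (0.0166+0.4645²/2)·2.537) / 0.739854 = (0.245364 + 0.315806) / 0.739854 = 0.758488
d₂ = d₁ − σ√T = 0.758488 − 0.739854 = 0.018634
e^{−rT} = e^{−0.0166·2.537} = 0.958760
N(−d₁) = 0.224080,  N(−d₂) = 0.492567
Put price V = K·e^{−rT}·N(−d₂) − S·N(−d₁) = 78.186253 − 47.415226 = 30.771027
φ(d₁) = (1/√(2π))·e^{−d₁²/2} = 0.299216
Γ = φ(d₁) / (S·σ·√T) = 0.001911

price = 30.771027
Γ = 0.001911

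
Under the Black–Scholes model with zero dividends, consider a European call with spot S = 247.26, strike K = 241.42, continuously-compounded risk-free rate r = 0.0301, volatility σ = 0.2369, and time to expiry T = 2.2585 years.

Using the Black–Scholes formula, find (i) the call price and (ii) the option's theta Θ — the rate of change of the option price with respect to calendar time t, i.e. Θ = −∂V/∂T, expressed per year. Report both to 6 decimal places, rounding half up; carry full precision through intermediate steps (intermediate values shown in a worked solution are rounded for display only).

σ√T = 0.2369·√2.2585 = 0.356021
d₁ = (ln(S/K) + (r+σ²/2)T) / (σ√T) = (ln(247.26/241.42) + (0.0301+0.2369²/2)·2.2585) / 0.356021 = (0.023902 + 0.131356) / 0.356021 = 0.436094
d₂ = d₁ − σ√T = 0.436094 − 0.356021 = 0.080073
e^{−rT} = e^{−0.0301·2.2585} = 0.934278
N(d₁) = 0.668616,  N(d₂) = 0.531911
Call price V = S·N(d₁) − K·e^{−rT}·N(d₂) = 165.321926 − 119.974280 = 45.347646
φ(d₁) = (1/√(2π))·e^{−d₁²/2} = 0.362755
Θ = −S·φ(d₁)·σ/(2√T) − r·K·e^{−rT}·N(d₂) = −7.069559 − 3.611226 = -10.680785

price = 45.347646
Θ = -10.680785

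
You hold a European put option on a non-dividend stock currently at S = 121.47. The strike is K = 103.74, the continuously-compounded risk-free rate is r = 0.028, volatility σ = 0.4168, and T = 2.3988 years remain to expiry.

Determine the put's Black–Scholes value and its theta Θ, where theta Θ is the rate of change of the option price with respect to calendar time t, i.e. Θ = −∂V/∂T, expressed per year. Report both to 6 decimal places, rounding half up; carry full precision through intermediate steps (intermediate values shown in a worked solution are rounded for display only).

price = 17.013092
Θ = -3.875093

σ√T = 0.4168·√2.3988 = 0.645542
d₁ = (ln(S/K) + (r+σ²/2)T) / (σ√T) = (ln(121.47/103.74) + (0.028+0.4168²/2)·2.3988) / 0.645542 = (0.157780 + 0.275529) / 0.645542 = 0.671232
d₂ = d₁ − σ√T = 0.671232 − 0.645542 = 0.025689
e^{−rT} = e^{−0.028·2.3988} = 0.935040
N(−d₁) = 0.251037,  N(−d₂) = 0.489753
Put price V = K·e^{−rT}·N(−d₂) − S·N(−d₁) = 47.506496 − 30.493404 = 17.013092
φ(d₁) = (1/√(2π))·e^{−d₁²/2} = 0.318474
Θ = −S·φ(d₁)·σ/(2√T) + r·K·e^{−rT}·N(−d₂) = −5.205275 + 1.330182 = -3.875093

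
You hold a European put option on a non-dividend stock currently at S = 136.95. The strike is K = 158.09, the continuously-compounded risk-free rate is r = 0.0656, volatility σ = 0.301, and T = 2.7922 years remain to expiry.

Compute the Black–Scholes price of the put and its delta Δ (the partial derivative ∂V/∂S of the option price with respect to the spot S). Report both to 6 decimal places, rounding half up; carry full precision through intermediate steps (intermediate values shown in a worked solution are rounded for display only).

price = 24.085634
Δ = -0.370603

σ√T = 0.301·√2.7922 = 0.502967
d₁ = (ln(S/K) + (r+σ²/2)T) / (σ√T) = (ln(136.95/158.09) + (0.0656+0.301²/2)·2.7922) / 0.502967 = (-0.143549 + 0.309656) / 0.502967 = 0.330256
d₂ = d₁ − σ√T = 0.330256 − 0.502967 = -0.172712
e^{−rT} = e^{−0.0656·2.7922} = 0.832628
N(−d₁) = 0.370603,  N(−d₂) = 0.568561
Put price V = K·e^{−rT}·N(−d₂) − S·N(−d₁) = 74.839772 − 50.754137 = 24.085634
Δ = −N(−d₁) = -0.370603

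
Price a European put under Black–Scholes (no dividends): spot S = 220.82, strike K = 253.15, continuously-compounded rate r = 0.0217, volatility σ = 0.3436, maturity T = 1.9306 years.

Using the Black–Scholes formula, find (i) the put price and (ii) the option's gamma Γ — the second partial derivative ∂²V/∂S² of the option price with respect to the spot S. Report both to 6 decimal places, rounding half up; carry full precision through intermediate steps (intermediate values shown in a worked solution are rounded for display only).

σ√T = 0.3436·√1.9306 = 0.477419
d₁ = (ln(S/K) + (r+σ²/2)T) / (σ√T) = (ln(220.82/253.15) + (0.0217+0.3436²/2)·1.9306) / 0.477419 = (-0.136634 + 0.155858) / 0.477419 = 0.040266
d₂ = d₁ − σ√T = 0.040266 − 0.477419 = -0.437152
e^{−rT} = e^{−0.0217·1.9306} = 0.958971
N(−d₁) = 0.483940,  N(−d₂) = 0.668999
Put price V = K·e^{−rT}·N(−d₂) − S·N(−d₁) = 162.408730 − 106.863707 = 55.545023
φ(d₁) = (1/√(2π))·e^{−d₁²/2} = 0.398619
Γ = φ(d₁) / (S·σ·√T) = 0.003781

price = 55.545023
Γ = 0.003781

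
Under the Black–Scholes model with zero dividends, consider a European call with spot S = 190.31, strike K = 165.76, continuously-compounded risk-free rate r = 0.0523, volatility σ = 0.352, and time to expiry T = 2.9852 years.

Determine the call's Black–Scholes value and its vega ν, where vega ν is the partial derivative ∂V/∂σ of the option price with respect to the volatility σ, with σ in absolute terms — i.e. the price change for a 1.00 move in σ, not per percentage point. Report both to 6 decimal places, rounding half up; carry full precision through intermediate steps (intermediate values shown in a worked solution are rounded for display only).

σ√T = 0.352·√2.9852 = 0.608176
d₁ = (ln(S/K) + (r+σ²/2)T) / (σ√T) = (ln(190.31/165.76) + (0.0523+0.352²/2)·2.9852) / 0.608176 = (0.138113 + 0.341065) / 0.608176 = 0.787894
d₂ = d₁ − σ√T = 0.787894 − 0.608176 = 0.179718
e^{−rT} = e^{−0.0523·2.9852} = 0.855451
N(d₁) = 0.784621,  N(d₂) = 0.571313
Call price V = S·N(d₁) − K·e^{−rT}·N(d₂) = 149.321164 − 81.011975 = 68.309189
φ(d₁) = (1/√(2π))·e^{−d₁²/2} = 0.292489
ν = S·φ(d₁)·√T = 96.174145

price = 68.309189
ν = 96.174145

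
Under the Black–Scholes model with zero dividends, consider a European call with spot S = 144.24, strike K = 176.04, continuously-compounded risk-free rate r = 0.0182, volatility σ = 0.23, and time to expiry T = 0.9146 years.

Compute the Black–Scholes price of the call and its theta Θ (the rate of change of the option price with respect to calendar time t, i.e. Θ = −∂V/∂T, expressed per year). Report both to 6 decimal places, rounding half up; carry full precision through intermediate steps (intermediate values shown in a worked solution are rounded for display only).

price = 3.947028
Θ = -5.886160

σ√T = 0.23·√0.9146 = 0.219960
d₁ = (ln(S/K) + (r+σ²/2)T) / (σ√T) = (ln(144.24/176.04) + (0.0182+0.23²/2)·0.9146) / 0.219960 = (-0.199233 + 0.040837) / 0.219960 = -0.720112
d₂ = d₁ − σ√T = -0.720112 − 0.219960 = -0.940072
e^{−rT} = e^{−0.0182·0.9146} = 0.983492
N(d₁) = 0.235728,  N(d₂) = 0.173590
Call price V = S·N(d₁) − K·e^{−rT}·N(d₂) = 34.001402 − 30.054374 = 3.947028
φ(d₁) = (1/√(2π))·e^{−d₁²/2} = 0.307826
Θ = −S·φ(d₁)·σ/(2√T) − r·K·e^{−rT}·N(d₂) = −5.339171 − 0.546990 = -5.886160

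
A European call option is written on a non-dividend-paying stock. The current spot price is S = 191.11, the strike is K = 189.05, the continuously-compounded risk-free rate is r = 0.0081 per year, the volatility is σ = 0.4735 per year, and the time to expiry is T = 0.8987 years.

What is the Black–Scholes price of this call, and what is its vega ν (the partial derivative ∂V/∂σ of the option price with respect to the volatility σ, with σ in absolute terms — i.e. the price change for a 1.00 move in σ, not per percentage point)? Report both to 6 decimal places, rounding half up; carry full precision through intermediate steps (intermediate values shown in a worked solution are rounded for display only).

price = 35.375921
ν = 69.787036

σ√T = 0.4735·√0.8987 = 0.448877
d₁ = (ln(S/K) + (r+σ²/2)T) / (σ√T) = (ln(191.11/189.05) + (0.0081+0.4735²/2)·0.8987) / 0.448877 = (0.010838 + 0.108025) / 0.448877 = 0.264799
d₂ = d₁ − σ√T = 0.264799 − 0.448877 = -0.184078
e^{−rT} = e^{−0.0081·0.8987} = 0.992747
N(d₁) = 0.604418,  N(d₂) = 0.426976
Call price V = S·N(d₁) − K·e^{−rT}·N(d₂) = 115.510330 − 80.134409 = 35.375921
φ(d₁) = (1/√(2π))·e^{−d₁²/2} = 0.385198
ν = S·φ(d₁)·√T = 69.787036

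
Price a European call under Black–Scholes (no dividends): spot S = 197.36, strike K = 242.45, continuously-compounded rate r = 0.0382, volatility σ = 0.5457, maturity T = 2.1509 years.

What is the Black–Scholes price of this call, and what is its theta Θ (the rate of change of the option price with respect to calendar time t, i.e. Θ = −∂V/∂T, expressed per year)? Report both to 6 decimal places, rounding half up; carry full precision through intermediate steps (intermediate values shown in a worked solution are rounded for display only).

price = 53.162369
Θ = -16.683004

σ√T = 0.5457·√2.1509 = 0.800321
d₁ = (ln(S/K) + (r+σ²/2)T) / (σ√T) = (ln(197.36/242.45) + (0.0382+0.5457²/2)·2.1509) / 0.800321 = (-0.205766 + 0.402421) / 0.800321 = 0.245720
d₂ = d₁ − σ√T = 0.245720 − 0.800321 = -0.554601
e^{−rT} = e^{−0.0382·2.1509} = 0.921121
N(d₁) = 0.597051,  N(d₂) = 0.289584
Call price V = S·N(d₁) − K·e^{−rT}·N(d₂) = 117.833904 − 64.671535 = 53.162369
φ(d₁) = (1/√(2π))·e^{−d₁²/2} = 0.387079
Θ = −S·φ(d₁)·σ/(2√T) − r·K·e^{−rT}·N(d₂) = −14.212551 − 2.470453 = -16.683004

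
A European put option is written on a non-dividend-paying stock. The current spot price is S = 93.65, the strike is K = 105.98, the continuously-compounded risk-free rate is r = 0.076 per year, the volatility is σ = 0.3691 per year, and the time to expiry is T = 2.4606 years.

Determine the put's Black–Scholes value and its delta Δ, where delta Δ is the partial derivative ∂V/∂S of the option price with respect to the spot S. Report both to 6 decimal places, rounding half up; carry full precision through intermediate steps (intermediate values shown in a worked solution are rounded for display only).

price = 17.925511
Δ = -0.345000

σ√T = 0.3691·√2.4606 = 0.578981
d₁ = (ln(S/K) + (r+σ²/2)T) / (σ√T) = (ln(93.65/105.98) + (0.076+0.3691²/2)·2.4606) / 0.578981 = (-0.123686 + 0.354615) / 0.578981 = 0.398855
d₂ = d₁ − σ√T = 0.398855 − 0.578981 = -0.180127
e^{−rT} = e^{−0.076·2.4606} = 0.829439
N(−d₁) = 0.345000,  N(−d₂) = 0.571473
Put price V = K·e^{−rT}·N(−d₂) − S·N(−d₁) = 50.234780 − 32.309269 = 17.925511
Δ = −N(−d₁) = -0.345000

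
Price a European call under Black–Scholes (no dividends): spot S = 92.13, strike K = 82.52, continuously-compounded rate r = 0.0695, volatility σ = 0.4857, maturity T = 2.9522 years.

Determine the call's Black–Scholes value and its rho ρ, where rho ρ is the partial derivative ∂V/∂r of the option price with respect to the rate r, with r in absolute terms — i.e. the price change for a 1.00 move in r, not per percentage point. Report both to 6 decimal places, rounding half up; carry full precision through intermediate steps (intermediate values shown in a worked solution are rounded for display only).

price = 39.931312
ρ = 96.094579

σ√T = 0.4857·√2.9522 = 0.834528
d₁ = (ln(S/K) + (r+σ²/2)T) / (σ√T) = (ln(92.13/82.52) + (0.0695+0.4857²/2)·2.9522) / 0.834528 = (0.110160 + 0.553397) / 0.834528 = 0.795128
d₂ = d₁ − σ√T = 0.795128 − 0.834528 = -0.039400
e^{−rT} = e^{−0.0695·2.9522} = 0.814502
N(d₁) = 0.786730,  N(d₂) = 0.484286
Call price V = S·N(d₁) − K·e^{−rT}·N(d₂) = 72.481471 − 32.550159 = 39.931312
ρ = K·T·e^{−rT}·N(d₂) = 96.094579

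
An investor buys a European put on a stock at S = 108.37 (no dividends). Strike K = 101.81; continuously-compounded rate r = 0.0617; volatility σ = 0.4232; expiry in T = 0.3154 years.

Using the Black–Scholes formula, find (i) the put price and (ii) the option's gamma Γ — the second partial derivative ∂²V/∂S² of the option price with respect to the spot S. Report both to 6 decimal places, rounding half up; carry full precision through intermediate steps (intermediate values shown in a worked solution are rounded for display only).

price = 6.162989
Γ = 0.013912

σ√T = 0.4232·√0.3154 = 0.237671
d₁ = (ln(S/K) + (r+σ²/2)T) / (σ√T) = (ln(108.37/101.81) + (0.0617+0.4232²/2)·0.3154) / 0.237671 = (0.062443 + 0.047704) / 0.237671 = 0.463443
d₂ = d₁ − σ√T = 0.463443 − 0.237671 = 0.225771
e^{−rT} = e^{−0.0617·0.3154} = 0.980728
N(−d₁) = 0.321524,  N(−d₂) = 0.410690
Put price V = K·e^{−rT}·N(−d₂) − S·N(−d₁) = 41.006500 − 34.843511 = 6.162989
φ(d₁) = (1/√(2π))·e^{−d₁²/2} = 0.358320
Γ = φ(d₁) / (S·σ·√T) = 0.013912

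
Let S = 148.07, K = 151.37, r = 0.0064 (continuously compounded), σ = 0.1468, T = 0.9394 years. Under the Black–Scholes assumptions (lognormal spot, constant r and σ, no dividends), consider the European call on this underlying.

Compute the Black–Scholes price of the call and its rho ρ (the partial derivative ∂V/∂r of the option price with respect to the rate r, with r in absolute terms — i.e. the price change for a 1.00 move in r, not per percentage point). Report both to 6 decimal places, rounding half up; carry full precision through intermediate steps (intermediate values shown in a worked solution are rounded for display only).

price = 7.322829
ρ = 60.365999

σ√T = 0.1468·√0.9394 = 0.142282
d₁ = (ln(S/K) + (r+σ²/2)T) / (σ√T) = (ln(148.07/151.37) + (0.0064+0.1468²/2)·0.9394) / 0.142282 = (-0.022042 + 0.016134) / 0.142282 = -0.041521
d₂ = d₁ − σ√T = -0.041521 − 0.142282 = -0.183804
e^{−rT} = e^{−0.0064·0.9394} = 0.994006
N(d₁) = 0.483440,  N(d₂) = 0.427084
Call price V = S·N(d₁) − K·e^{−rT}·N(d₂) = 71.582994 − 64.260165 = 7.322829
ρ = K·T·e^{−rT}·N(d₂) = 60.365999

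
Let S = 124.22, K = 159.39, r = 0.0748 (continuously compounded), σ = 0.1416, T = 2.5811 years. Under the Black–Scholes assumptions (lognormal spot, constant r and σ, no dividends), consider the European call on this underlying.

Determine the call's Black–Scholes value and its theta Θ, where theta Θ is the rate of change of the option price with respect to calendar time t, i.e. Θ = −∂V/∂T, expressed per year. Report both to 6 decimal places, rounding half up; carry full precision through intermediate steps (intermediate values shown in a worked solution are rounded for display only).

σ√T = 0.1416·√2.5811 = 0.227492
d₁ = (ln(S/K) + (r+σ²/2)T) / (σ√T) = (ln(124.22/159.39) + (0.0748+0.1416²/2)·2.5811) / 0.227492 = (-0.249300 + 0.218943) / 0.227492 = -0.133444
d₂ = d₁ − σ√T = -0.133444 − 0.227492 = -0.360935
e^{−rT} = e^{−0.0748·2.5811} = 0.824427
N(d₁) = 0.446921,  N(d₂) = 0.359074
Call price V = S·N(d₁) − K·e^{−rT}·N(d₂) = 55.516563 − 47.184275 = 8.332288
φ(d₁) = (1/√(2π))·e^{−d₁²/2} = 0.395406
Θ = −S·φ(d₁)·σ/(2√T) − r·K·e^{−rT}·N(d₂) = −2.164540 − 3.529384 = -5.693924

price = 8.332288
Θ = -5.693924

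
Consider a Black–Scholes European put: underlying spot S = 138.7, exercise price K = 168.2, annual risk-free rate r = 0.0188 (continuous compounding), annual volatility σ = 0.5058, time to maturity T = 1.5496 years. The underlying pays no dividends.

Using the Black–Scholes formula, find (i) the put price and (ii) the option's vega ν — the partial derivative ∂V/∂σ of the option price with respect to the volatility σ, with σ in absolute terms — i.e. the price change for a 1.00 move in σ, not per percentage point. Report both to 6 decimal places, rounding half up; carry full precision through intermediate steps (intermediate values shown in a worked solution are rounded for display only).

σ√T = 0.5058·√1.5496 = 0.629635
d₁ = (ln(S/K) + (r+σ²/2)T) / (σ√T) = (ln(138.7/168.2) + (0.0188+0.5058²/2)·1.5496) / 0.629635 = (-0.192840 + 0.227352) / 0.629635 = 0.054813
d₂ = d₁ − σ√T = 0.054813 − 0.629635 = -0.574822
e^{−rT} = e^{−0.0188·1.5496} = 0.971288
N(−d₁) = 0.478144,  N(−d₂) = 0.717294
Put price V = K·e^{−rT}·N(−d₂) − S·N(−d₁) = 117.184779 − 66.318552 = 50.866227
φ(d₁) = (1/√(2π))·e^{−d₁²/2} = 0.398343
ν = S·φ(d₁)·√T = 68.777111

price = 50.866227
ν = 68.777111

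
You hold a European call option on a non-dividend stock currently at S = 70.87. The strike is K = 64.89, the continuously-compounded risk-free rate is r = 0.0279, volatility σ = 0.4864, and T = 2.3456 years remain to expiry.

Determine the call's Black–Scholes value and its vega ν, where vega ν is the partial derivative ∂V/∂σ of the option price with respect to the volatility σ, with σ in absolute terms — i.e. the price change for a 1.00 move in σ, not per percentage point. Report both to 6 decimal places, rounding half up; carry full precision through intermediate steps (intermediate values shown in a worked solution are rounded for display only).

σ√T = 0.4864·√2.3456 = 0.744939
d₁ = (ln(S/K) + (r+σ²/2)T) / (σ√T) = (ln(70.87/64.89) + (0.0279+0.4864²/2)·2.3456) / 0.744939 = (0.088154 + 0.342909) / 0.744939 = 0.578655
d₂ = d₁ − σ√T = 0.578655 − 0.744939 = -0.166283
e^{−rT} = e^{−0.0279·2.3456} = 0.936653
N(d₁) = 0.718589,  N(d₂) = 0.433967
Call price V = S·N(d₁) − K·e^{−rT}·N(d₂) = 50.926411 − 26.376262 = 24.550149
φ(d₁) = (1/√(2π))·e^{−d₁²/2} = 0.337443
ν = S·φ(d₁)·√T = 36.625997

price = 24.550149
ν = 36.625997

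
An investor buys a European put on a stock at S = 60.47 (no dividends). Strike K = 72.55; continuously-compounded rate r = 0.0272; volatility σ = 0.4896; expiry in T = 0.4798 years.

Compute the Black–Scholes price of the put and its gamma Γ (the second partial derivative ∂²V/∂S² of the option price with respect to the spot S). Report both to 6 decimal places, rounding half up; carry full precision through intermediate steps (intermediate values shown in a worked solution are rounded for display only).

σ√T = 0.4896·√0.4798 = 0.339134
d₁ = (ln(S/K) + (r+σ²/2)T) / (σ√T) = (ln(60.47/72.55) + (0.0272+0.4896²/2)·0.4798) / 0.339134 = (-0.182129 + 0.070557) / 0.339134 = -0.328991
d₂ = d₁ − σ√T = -0.328991 − 0.339134 = -0.668125
e^{−rT} = e^{−0.0272·0.4798} = 0.987034
N(−d₁) = 0.628919,  N(−d₂) = 0.747973
Put price V = K·e^{−rT}·N(−d₂) − S·N(−d₁) = 53.561857 − 38.030715 = 15.531141
φ(d₁) = (1/√(2π))·e^{−d₁²/2} = 0.377926
Γ = φ(d₁) / (S·σ·√T) = 0.018429

price = 15.531141
Γ = 0.018429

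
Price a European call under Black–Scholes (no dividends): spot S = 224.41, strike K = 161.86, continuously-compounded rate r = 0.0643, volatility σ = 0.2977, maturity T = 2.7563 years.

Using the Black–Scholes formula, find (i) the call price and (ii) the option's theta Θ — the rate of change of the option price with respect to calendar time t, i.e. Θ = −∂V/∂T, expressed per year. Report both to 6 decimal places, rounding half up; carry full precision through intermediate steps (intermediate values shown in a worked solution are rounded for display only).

σ√T = 0.2977·√2.7563 = 0.494245
d₁ = (ln(S/K) + (r+σ²/2)T) / (σ√T) = (ln(224.41/161.86) + (0.0643+0.2977²/2)·2.7563) / 0.494245 = (0.326743 + 0.299369) / 0.494245 = 1.266806
d₂ = d₁ − σ√T = 1.266806 − 0.494245 = 0.772561
e^{−rT} = e^{−0.0643·2.7563} = 0.837587
N(d₁) = 0.897388,  N(d₂) = 0.780109
Call price V = S·N(d₁) − K·e^{−rT}·N(d₂) = 201.382748 − 105.760787 = 95.621961
φ(d₁) = (1/√(2π))·e^{−d₁²/2} = 0.178827
Θ = −S·φ(d₁)·σ/(2√T) − r·K·e^{−rT}·N(d₂) = −3.597997 − 6.800419 = -10.398415

price = 95.621961
Θ = -10.398415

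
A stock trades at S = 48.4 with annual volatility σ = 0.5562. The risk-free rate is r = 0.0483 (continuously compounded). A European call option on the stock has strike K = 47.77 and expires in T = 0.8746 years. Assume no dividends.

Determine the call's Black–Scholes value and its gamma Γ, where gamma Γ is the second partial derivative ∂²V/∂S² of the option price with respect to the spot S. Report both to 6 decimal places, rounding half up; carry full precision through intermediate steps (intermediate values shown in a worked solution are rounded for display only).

price = 11.020567
Γ = 0.014817

σ√T = 0.5562·√0.8746 = 0.520159
d₁ = (ln(S/K) + (r+σ²/2)T) / (σ√T) = (ln(48.4/47.77) + (0.0483+0.5562²/2)·0.8746) / 0.520159 = (0.013102 + 0.177526) / 0.520159 = 0.366480
d₂ = d₁ − σ√T = 0.366480 − 0.520159 = -0.153679
e^{−rT} = e^{−0.0483·0.8746} = 0.958637
N(d₁) = 0.642996,  N(d₂) = 0.438932
Call price V = S·N(d₁) − K·e^{−rT}·N(d₂) = 31.121029 − 20.100463 = 11.020567
φ(d₁) = (1/√(2π))·e^{−d₁²/2} = 0.373032
Γ = φ(d₁) / (S·σ·√T) = 0.014817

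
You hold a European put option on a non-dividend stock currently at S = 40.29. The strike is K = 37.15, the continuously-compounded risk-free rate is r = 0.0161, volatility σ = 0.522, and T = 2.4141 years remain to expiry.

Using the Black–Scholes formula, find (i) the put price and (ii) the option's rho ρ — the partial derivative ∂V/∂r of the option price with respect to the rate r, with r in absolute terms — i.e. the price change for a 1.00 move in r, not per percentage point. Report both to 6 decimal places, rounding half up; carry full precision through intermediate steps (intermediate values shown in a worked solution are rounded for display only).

σ√T = 0.522·√2.4141 = 0.811051
d₁ = (ln(S/K) + (r+σ²/2)T) / (σ√T) = (ln(40.29/37.15) + (0.0161+0.522²/2)·2.4141) / 0.811051 = (0.081140 + 0.367769) / 0.811051 = 0.553490
d₂ = d₁ − σ√T = 0.553490 − 0.811051 = -0.257561
e^{−rT} = e^{−0.0161·2.4141} = 0.961879
N(−d₁) = 0.289964,  N(−d₂) = 0.601627
Put price V = K·e^{−rT}·N(−d₂) − S·N(−d₁) = 21.498421 − 11.682652 = 9.815769
ρ = −K·T·e^{−rT}·N(−d₂) = -51.899339

price = 9.815769
ρ = -51.899339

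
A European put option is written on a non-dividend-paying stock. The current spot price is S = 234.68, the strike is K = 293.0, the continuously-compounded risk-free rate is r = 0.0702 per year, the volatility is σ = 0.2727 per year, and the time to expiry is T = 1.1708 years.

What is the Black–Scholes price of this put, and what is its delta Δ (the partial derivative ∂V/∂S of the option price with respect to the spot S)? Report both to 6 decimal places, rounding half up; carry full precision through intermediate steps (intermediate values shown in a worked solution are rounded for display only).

price = 50.419178
Δ = -0.627830

σ√T = 0.2727·√1.1708 = 0.295071
d₁ = (ln(S/K) + (r+σ²/2)T) / (σ√T) = (ln(234.68/293.0) + (0.0702+0.2727²/2)·1.1708) / 0.295071 = (-0.221950 + 0.125724) / 0.295071 = -0.326112
d₂ = d₁ − σ√T = -0.326112 − 0.295071 = -0.621183
e^{−rT} = e^{−0.0702·1.1708} = 0.921097
N(−d₁) = 0.627830,  N(−d₂) = 0.732760
Put price V = K·e^{−rT}·N(−d₂) − S·N(−d₁) = 197.758348 − 147.339170 = 50.419178
Δ = −N(−d₁) = -0.627830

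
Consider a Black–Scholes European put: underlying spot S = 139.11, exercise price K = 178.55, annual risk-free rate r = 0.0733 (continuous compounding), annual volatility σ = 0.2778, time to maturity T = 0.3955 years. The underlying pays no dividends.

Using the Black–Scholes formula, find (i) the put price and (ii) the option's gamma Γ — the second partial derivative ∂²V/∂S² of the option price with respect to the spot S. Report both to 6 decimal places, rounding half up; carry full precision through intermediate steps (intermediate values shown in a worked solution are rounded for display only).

price = 35.671200
Γ = 0.008227

σ√T = 0.2778·√0.3955 = 0.174705
d₁ = (ln(S/K) + (r+σ²/2)T) / (σ√T) = (ln(139.11/178.55) + (0.0733+0.2778²/2)·0.3955) / 0.174705 = (-0.249604 + 0.044251) / 0.174705 = -1.175424
d₂ = d₁ − σ√T = -1.175424 − 0.174705 = -1.350130
e^{−rT} = e^{−0.0733·0.3955} = 0.971426
N(−d₁) = 0.880088,  N(−d₂) = 0.911513
Put price V = K·e^{−rT}·N(−d₂) − S·N(−d₁) = 158.100177 − 122.428977 = 35.671200
φ(d₁) = (1/√(2π))·e^{−d₁²/2} = 0.199938
Γ = φ(d₁) / (S·σ·√T) = 0.008227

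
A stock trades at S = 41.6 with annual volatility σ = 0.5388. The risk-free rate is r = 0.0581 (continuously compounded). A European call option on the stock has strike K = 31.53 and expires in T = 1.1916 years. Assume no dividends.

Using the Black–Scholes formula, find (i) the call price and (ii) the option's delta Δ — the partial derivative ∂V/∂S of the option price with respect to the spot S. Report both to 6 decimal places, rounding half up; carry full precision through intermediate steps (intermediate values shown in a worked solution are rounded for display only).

σ√T = 0.5388·√1.1916 = 0.588156
d₁ = (ln(S/K) + (r+σ²/2)T) / (σ√T) = (ln(41.6/31.53) + (0.0581+0.5388²/2)·1.1916) / 0.588156 = (0.277161 + 0.242196) / 0.588156 = 0.883025
d₂ = d₁ − σ√T = 0.883025 − 0.588156 = 0.294868
e^{−rT} = e^{−0.0581·1.1916} = 0.933110
N(d₁) = 0.811389,  N(d₂) = 0.615953
Call price V = S·N(d₁) − K·e^{−rT}·N(d₂) = 33.753763 − 18.121924 = 15.631839
Δ = N(d₁) = 0.811389

price = 15.631839
Δ = 0.811389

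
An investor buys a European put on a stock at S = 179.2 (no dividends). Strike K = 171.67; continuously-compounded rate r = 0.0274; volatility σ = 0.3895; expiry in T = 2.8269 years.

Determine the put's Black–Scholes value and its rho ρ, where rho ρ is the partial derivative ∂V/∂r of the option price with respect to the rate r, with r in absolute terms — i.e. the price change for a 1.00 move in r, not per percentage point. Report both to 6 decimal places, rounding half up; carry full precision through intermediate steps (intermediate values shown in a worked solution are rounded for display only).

price = 33.927699
ρ = -250.205235

σ√T = 0.3895·√2.8269 = 0.654881
d₁ = (ln(S/K) + (r+σ²/2)T) / (σ√T) = (ln(179.2/171.67) + (0.0274+0.3895²/2)·2.8269) / 0.654881 = (0.042928 + 0.291892) / 0.654881 = 0.511269
d₂ = d₁ − σ√T = 0.511269 − 0.654881 = -0.143613
e^{−rT} = e^{−0.0274·2.8269} = 0.925467
N(−d₁) = 0.304581,  N(−d₂) = 0.557097
Put price V = K·e^{−rT}·N(−d₂) − S·N(−d₁) = 88.508697 − 54.580998 = 33.927699
ρ = −K·T·e^{−rT}·N(−d₂) = -250.205235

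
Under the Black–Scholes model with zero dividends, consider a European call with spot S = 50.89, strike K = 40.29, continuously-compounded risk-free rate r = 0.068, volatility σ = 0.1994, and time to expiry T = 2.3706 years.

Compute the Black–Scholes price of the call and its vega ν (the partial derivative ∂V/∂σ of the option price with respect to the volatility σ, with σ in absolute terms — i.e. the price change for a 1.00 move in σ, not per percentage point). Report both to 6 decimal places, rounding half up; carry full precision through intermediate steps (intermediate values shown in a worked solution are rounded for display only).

σ√T = 0.1994·√2.3706 = 0.307011
d₁ = (ln(S/K) + (r+σ²/2)T) / (σ√T) = (ln(50.89/40.29) + (0.068+0.1994²/2)·2.3706) / 0.307011 = (0.233563 + 0.208329) / 0.307011 = 1.439335
d₂ = d₁ − σ√T = 1.439335 − 0.307011 = 1.132323
e^{−rT} = e^{−0.068·2.3706} = 0.851121
N(d₁) = 0.924972,  N(d₂) = 0.871251
Call price V = S·N(d₁) − K·e^{−rT}·N(d₂) = 47.071831 − 29.876643 = 17.195188
φ(d₁) = (1/√(2π))·e^{−d₁²/2} = 0.141596
ν = S·φ(d₁)·√T = 11.094589

price = 17.195188
ν = 11.094589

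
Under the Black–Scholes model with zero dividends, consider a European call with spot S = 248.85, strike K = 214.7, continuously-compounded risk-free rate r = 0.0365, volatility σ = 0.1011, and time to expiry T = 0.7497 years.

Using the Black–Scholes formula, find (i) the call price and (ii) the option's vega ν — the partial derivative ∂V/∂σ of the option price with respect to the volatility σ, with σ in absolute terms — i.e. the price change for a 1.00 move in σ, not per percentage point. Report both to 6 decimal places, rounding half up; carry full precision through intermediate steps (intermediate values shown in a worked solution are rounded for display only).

price = 40.115278
ν = 10.673578

σ√T = 0.1011·√0.7497 = 0.087538
d₁ = (ln(S/K) + (r+σ²/2)T) / (σ√T) = (ln(248.85/214.7) + (0.0365+0.1011²/2)·0.7497) / 0.087538 = (0.147609 + 0.031195) / 0.087538 = 2.042596
d₂ = d₁ − σ√T = 2.042596 − 0.087538 = 1.955058
e^{−rT} = e^{−0.0365·0.7497} = 0.973007
N(d₁) = 0.979454,  N(d₂) = 0.974712
Call price V = S·N(d₁) − K·e^{−rT}·N(d₂) = 243.737073 − 203.621795 = 40.115278
φ(d₁) = (1/√(2π))·e^{−d₁²/2} = 0.049537
ν = S·φ(d₁)·√T = 10.673578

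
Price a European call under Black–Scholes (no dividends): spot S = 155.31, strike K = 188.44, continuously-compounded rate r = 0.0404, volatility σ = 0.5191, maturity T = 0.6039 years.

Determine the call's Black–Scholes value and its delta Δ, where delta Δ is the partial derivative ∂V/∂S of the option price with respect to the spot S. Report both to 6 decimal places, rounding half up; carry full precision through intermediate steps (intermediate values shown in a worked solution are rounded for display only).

price = 15.122139
Δ = 0.414049

σ√T = 0.5191·√0.6039 = 0.403398
d₁ = (ln(S/K) + (r+σ²/2)T) / (σ√T) = (ln(155.31/188.44) + (0.0404+0.5191²/2)·0.6039) / 0.403398 = (-0.193357 + 0.105762) / 0.403398 = -0.217141
d₂ = d₁ − σ√T = -0.217141 − 0.403398 = -0.620538
e^{−rT} = e^{−0.0404·0.6039} = 0.975898
N(d₁) = 0.414049,  N(d₂) = 0.267452
Call price V = S·N(d₁) − K·e^{−rT}·N(d₂) = 64.306006 − 49.183867 = 15.122139
Δ = N(d₁) = 0.414049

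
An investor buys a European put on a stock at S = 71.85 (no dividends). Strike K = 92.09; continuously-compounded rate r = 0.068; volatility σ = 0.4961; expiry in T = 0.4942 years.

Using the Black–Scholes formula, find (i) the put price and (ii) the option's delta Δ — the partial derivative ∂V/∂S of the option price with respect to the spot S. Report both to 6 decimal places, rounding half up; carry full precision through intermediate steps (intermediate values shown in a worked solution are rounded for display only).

σ√T = 0.4961·√0.4942 = 0.348755
d₁ = (ln(S/K) + (r+σ²/2)T) / (σ√T) = (ln(71.85/92.09) + (0.068+0.4961²/2)·0.4942) / 0.348755 = (-0.248186 + 0.094421) / 0.348755 = -0.440897
d₂ = d₁ − σ√T = -0.440897 − 0.348755 = -0.789652
e^{−rT} = e^{−0.068·0.4942} = 0.966953
N(−d₁) = 0.670356,  N(−d₂) = 0.785135
Put price V = K·e^{−rT}·N(−d₂) − S·N(−d₁) = 69.913624 − 48.165094 = 21.748531
Δ = −N(−d₁) = -0.670356

price = 21.748531
Δ = -0.670356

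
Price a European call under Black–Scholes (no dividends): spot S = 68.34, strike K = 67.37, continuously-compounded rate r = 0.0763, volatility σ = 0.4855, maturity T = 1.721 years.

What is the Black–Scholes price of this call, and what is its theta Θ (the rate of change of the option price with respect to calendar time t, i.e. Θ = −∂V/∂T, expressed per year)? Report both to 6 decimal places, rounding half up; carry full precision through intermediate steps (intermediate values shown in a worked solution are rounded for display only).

price = 20.948252
Θ = -6.436290

σ√T = 0.4855·√1.721 = 0.636912
d₁ = (ln(S/K) + (r+σ²/2)T) / (σ√T) = (ln(68.34/67.37) + (0.0763+0.4855²/2)·1.721) / 0.636912 = (0.014295 + 0.334141) / 0.636912 = 0.547071
d₂ = d₁ − σ√T = 0.547071 − 0.636912 = -0.089841
e^{−rT} = e^{−0.0763·1.721} = 0.876944
N(d₁) = 0.707835,  N(d₂) = 0.464207
Call price V = S·N(d₁) − K·e^{−rT}·N(d₂) = 48.373450 − 27.425198 = 20.948252
φ(d₁) = (1/√(2π))·e^{−d₁²/2} = 0.343495
Θ = −S·φ(d₁)·σ/(2√T) − r·K·e^{−rT}·N(d₂) = −4.343747 − 2.092543 = -6.436290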